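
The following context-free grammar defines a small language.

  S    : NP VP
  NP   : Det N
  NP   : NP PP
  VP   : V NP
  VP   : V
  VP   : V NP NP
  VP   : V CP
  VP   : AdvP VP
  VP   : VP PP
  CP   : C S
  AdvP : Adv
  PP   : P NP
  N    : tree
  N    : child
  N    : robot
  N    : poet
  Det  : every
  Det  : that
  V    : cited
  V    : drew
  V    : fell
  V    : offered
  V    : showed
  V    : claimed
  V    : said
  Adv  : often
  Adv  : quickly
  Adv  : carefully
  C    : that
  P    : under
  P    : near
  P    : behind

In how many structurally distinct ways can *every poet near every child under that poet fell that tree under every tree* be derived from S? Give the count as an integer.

Two of the 4 distinct bracketings:
[S [NP [NP [Det every] [N poet]] [PP [P near] [NP [NP [Det every] [N child]] [PP [P under] [NP [Det that] [N poet]]]]]] [VP [V fell] [NP [NP [Det that] [N tree]] [PP [P under] [NP [Det every] [N tree]]]]]]
[S [NP [NP [Det every] [N poet]] [PP [P near] [NP [NP [Det every] [N child]] [PP [P under] [NP [Det that] [N poet]]]]]] [VP [VP [V fell] [NP [Det that] [N tree]]] [PP [P under] [NP [Det every] [N tree]]]]]
The difference turns on whether VP → VP PP is used at the relevant span, versus an alternative expansion of VP.

4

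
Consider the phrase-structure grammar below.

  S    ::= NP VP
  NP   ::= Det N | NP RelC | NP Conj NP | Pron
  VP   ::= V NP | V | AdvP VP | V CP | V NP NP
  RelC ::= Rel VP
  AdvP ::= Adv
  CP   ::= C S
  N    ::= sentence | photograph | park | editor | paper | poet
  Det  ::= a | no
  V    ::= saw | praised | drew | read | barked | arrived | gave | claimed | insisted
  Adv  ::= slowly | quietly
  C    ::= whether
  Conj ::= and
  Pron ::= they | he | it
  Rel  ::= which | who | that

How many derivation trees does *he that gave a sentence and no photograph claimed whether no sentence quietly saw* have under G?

The two bracketings:
[S [NP [NP [Pron he]] [RelC [Rel that] [VP [V gave] [NP [NP [Det a] [N sentence]] [Conj and] [NP [Det no] [N photograph]]]]]] [VP [V claimed] [CP [C whether] [S [NP [Det no] [N sentence]] [VP [AdvP [Adv quietly]] [VP [V saw]]]]]]]
[S [NP [NP [NP [Pron he]] [RelC [Rel that] [VP [V gave] [NP [Det a] [N sentence]]]]] [Conj and] [NP [Det no] [N photograph]]] [VP [V claimed] [CP [C whether] [S [NP [Det no] [N sentence]] [VP [AdvP [Adv quietly]] [VP [V saw]]]]]]]
The trees differ in how a recursive rule is bracketed over the same span.

2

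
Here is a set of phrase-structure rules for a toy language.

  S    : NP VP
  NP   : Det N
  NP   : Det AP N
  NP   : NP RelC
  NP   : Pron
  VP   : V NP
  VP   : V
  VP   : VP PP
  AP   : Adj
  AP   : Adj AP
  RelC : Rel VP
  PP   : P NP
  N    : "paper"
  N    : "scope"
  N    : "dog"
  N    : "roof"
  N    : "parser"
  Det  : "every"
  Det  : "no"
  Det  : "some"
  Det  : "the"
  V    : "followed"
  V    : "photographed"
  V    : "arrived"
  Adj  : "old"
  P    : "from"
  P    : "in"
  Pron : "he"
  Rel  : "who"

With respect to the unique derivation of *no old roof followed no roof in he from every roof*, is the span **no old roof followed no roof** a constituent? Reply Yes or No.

[S [NP [Det no] [AP [Adj old]] [N roof]] [VP [VP [VP [V followed] [NP [Det no] [N roof]]] [PP [P in] [NP [Pron he]]]] [PP [P from] [NP [Det every] [N roof]]]]]
The smallest constituent containing 'no old roof followed no roof' is the S spanning 'no old roof followed no roof in he from every roof'; no single node in the tree dominates exactly the given words.

No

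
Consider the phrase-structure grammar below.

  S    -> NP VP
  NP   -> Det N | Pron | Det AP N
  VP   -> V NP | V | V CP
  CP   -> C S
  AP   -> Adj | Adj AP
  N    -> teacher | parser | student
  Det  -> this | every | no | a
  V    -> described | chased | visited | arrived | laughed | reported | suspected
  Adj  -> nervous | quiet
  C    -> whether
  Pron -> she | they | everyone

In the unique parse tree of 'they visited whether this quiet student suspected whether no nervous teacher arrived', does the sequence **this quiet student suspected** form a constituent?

No

[S [NP [Pron they]] [VP [V visited] [CP [C whether] [S [NP [Det this] [AP [Adj quiet]] [N student]] [VP [V suspected] [CP [C whether] [S [NP [Det no] [AP [Adj nervous]] [N teacher]] [VP [V arrived]]]]]]]]]
The smallest constituent containing 'this quiet student suspected' is the S spanning 'this quiet student suspected whether no nervous teacher arrived'; no single node in the tree dominates exactly the given words.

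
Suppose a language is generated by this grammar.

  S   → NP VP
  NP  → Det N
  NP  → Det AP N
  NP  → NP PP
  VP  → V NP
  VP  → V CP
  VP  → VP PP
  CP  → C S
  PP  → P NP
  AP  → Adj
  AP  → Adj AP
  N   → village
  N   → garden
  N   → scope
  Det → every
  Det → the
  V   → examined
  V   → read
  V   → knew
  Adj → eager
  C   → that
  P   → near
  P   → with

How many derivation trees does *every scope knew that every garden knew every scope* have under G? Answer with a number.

1

[S [NP [Det every] [N scope]] [VP [V knew] [CP [C that] [S [NP [Det every] [N garden]] [VP [V knew] [NP [Det every] [N scope]]]]]]]
No rule offers an alternative attachment or grouping for any span, so this is the only derivation.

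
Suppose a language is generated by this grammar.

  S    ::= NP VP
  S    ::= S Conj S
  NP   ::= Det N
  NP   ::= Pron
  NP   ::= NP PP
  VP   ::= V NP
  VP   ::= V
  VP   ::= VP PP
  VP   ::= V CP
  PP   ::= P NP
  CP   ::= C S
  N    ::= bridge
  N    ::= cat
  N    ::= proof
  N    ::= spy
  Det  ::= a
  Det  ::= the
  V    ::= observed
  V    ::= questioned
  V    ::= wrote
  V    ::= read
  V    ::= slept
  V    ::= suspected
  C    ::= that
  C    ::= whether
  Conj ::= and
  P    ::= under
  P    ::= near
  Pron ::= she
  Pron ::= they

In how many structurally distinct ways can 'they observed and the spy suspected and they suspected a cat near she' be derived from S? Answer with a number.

Two of the 4 distinct bracketings:
[S [S [NP [Pron they]] [VP [V observed]]] [Conj and] [S [S [NP [Det the] [N spy]] [VP [V suspected]]] [Conj and] [S [NP [Pron they]] [VP [V suspected] [NP [NP [Det a] [N cat]] [PP [P near] [NP [Pron she]]]]]]]]
[S [S [NP [Pron they]] [VP [V observed]]] [Conj and] [S [S [NP [Det the] [N spy]] [VP [V suspected]]] [Conj and] [S [NP [Pron they]] [VP [VP [V suspected] [NP [Det a] [N cat]]] [PP [P near] [NP [Pron she]]]]]]]
The difference turns on whether NP → NP PP is used at the relevant span, versus an alternative expansion of NP.

4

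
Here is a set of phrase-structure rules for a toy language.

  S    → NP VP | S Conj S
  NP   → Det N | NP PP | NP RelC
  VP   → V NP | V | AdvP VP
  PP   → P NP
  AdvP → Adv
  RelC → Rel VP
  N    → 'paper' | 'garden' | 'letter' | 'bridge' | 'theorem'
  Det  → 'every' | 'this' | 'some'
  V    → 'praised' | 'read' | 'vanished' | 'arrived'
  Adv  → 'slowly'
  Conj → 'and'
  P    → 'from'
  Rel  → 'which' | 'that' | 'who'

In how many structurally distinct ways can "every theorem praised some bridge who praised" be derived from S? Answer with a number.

[S [NP [Det every] [N theorem]] [VP [V praised] [NP [NP [Det some] [N bridge]] [RelC [Rel who] [VP [V praised]]]]]]
No rule offers an alternative attachment or grouping for any span, so this is the only derivation.

1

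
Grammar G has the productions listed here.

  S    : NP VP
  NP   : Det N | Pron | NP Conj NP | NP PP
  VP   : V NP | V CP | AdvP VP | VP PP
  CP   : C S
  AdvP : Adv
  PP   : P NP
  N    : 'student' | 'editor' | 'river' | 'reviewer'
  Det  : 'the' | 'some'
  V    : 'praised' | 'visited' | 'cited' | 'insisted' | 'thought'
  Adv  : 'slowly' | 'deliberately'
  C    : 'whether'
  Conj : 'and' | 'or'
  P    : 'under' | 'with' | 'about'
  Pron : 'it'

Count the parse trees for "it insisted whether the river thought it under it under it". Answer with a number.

9

Two of the 9 distinct bracketings:
[S [NP [Pron it]] [VP [V insisted] [CP [C whether] [S [NP [Det the] [N river]] [VP [V thought] [NP [NP [Pron it]] [PP [P under] [NP [NP [Pron it]] [PP [P under] [NP [Pron it]]]]]]]]]]]
[S [NP [Pron it]] [VP [V insisted] [CP [C whether] [S [NP [Det the] [N river]] [VP [V thought] [NP [NP [NP [Pron it]] [PP [P under] [NP [Pron it]]]] [PP [P under] [NP [Pron it]]]]]]]]]
The trees differ in how a recursive rule is bracketed over the same span.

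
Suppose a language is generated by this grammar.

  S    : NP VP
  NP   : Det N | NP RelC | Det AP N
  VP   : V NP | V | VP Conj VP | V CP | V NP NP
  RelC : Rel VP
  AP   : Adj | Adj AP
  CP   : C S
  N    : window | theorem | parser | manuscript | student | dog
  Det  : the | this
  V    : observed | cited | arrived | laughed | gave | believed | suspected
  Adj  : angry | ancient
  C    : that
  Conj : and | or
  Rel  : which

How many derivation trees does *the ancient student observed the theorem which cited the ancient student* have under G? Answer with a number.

2

The two bracketings:
[S [NP [Det the] [AP [Adj ancient]] [N student]] [VP [V observed] [NP [NP [Det the] [N theorem]] [RelC [Rel which] [VP [V cited] [NP [Det the] [AP [Adj ancient]] [N student]]]]]]]
[S [NP [Det the] [AP [Adj ancient]] [N student]] [VP [V observed] [NP [NP [Det the] [N theorem]] [RelC [Rel which] [VP [V cited]]]] [NP [Det the] [AP [Adj ancient]] [N student]]]]
The difference turns on whether VP → V is used at the relevant span, versus an alternative expansion of VP.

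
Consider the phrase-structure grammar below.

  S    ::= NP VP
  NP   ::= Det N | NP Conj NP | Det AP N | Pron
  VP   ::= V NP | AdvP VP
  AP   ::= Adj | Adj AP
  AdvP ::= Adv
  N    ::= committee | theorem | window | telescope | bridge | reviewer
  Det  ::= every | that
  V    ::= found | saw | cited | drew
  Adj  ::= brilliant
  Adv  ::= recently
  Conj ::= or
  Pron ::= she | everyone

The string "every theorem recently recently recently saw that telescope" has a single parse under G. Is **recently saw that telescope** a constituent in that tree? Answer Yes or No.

Yes

[S [NP [Det every] [N theorem]] [VP [AdvP [Adv recently]] [VP [AdvP [Adv recently]] [VP [AdvP [Adv recently]] [VP [V saw] [NP [Det that] [N telescope]]]]]]]
The words 'recently saw that telescope' are exhaustively dominated by a single VP node (built by VP → AdvP VP), so they form a constituent.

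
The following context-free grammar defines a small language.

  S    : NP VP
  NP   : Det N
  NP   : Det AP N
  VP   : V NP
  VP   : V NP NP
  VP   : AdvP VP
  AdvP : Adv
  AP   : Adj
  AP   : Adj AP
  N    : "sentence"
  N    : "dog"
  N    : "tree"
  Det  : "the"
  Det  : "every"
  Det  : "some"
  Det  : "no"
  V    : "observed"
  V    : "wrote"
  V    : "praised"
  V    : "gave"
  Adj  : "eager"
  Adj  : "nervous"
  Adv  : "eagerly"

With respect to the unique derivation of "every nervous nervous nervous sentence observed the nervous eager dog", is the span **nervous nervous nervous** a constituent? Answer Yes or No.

[S [NP [Det every] [AP [Adj nervous] [AP [Adj nervous] [AP [Adj nervous]]]] [N sentence]] [VP [V observed] [NP [Det the] [AP [Adj nervous] [AP [Adj eager]]] [N dog]]]]
The words 'nervous nervous nervous' are exhaustively dominated by a single AP node (built by AP → Adj AP), so they form a constituent.

Yes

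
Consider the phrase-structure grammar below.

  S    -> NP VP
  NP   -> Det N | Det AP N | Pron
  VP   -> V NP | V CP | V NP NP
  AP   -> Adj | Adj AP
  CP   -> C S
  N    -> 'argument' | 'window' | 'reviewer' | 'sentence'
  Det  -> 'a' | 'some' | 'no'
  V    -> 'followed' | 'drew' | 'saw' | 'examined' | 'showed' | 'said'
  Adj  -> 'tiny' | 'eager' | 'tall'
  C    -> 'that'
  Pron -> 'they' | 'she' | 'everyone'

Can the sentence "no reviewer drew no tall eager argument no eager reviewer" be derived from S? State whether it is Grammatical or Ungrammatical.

S
  NP
    Det: no
    N: reviewer
  VP
    V: drew
    NP
      Det: no
      AP
        Adj: tall
        AP
          Adj: eager
      N: argument
    NP
      Det: no
      AP
        Adj: eager
      N: reviewer
The bracketing above is licensed at every node by one of the given productions, with S at the root.

Grammatical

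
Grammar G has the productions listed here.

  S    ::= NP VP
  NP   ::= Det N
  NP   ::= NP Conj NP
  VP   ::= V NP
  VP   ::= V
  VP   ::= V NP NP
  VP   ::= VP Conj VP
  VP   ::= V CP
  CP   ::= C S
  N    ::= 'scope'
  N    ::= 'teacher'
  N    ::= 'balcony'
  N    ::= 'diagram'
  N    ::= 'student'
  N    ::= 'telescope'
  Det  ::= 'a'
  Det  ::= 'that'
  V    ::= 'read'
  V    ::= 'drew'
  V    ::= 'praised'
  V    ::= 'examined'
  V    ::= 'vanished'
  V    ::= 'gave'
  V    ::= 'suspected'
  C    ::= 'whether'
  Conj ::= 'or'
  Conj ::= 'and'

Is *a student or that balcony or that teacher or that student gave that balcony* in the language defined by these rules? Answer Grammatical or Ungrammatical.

S
  NP
    NP
      Det: a
      N: student
    Conj: or
    NP
      NP
        Det: that
        N: balcony
      Conj: or
      NP
        NP
          Det: that
          N: teacher
        Conj: or
        NP
          Det: that
          N: student
  VP
    V: gave
    NP
      Det: that
      N: balcony
Each bracket corresponds to one application of a listed rule, so the string is derivable from S.

Grammatical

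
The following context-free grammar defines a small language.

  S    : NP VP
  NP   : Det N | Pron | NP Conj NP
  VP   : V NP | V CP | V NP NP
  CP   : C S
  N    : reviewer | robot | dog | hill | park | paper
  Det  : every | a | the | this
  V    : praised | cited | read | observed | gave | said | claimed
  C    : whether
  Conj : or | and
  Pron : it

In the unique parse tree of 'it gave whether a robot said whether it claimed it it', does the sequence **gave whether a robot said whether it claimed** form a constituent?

No

[S [NP [Pron it]] [VP [V gave] [CP [C whether] [S [NP [Det a] [N robot]] [VP [V said] [CP [C whether] [S [NP [Pron it]] [VP [V claimed] [NP [Pron it]] [NP [Pron it]]]]]]]]]]
The smallest constituent containing 'gave whether a robot said whether it claimed' is the VP spanning 'gave whether a robot said whether it claimed it it'; no single node in the tree dominates exactly the given words.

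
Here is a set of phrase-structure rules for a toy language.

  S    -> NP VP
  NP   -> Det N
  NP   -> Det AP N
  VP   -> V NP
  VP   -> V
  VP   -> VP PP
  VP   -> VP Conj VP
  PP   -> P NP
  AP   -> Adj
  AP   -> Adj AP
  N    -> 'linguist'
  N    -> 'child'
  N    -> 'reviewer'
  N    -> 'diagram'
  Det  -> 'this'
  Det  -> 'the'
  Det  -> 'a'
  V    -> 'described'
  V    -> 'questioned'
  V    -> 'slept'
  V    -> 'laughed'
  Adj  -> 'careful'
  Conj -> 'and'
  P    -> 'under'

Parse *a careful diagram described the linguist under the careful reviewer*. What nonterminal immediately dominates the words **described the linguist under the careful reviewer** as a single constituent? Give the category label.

[S [NP [Det a] [AP [Adj careful]] [N diagram]] [VP [VP [V described] [NP [Det the] [N linguist]]] [PP [P under] [NP [Det the] [AP [Adj careful]] [N reviewer]]]]]
The span 'described the linguist under the careful reviewer' is the VP node built by VP → VP PP.

VP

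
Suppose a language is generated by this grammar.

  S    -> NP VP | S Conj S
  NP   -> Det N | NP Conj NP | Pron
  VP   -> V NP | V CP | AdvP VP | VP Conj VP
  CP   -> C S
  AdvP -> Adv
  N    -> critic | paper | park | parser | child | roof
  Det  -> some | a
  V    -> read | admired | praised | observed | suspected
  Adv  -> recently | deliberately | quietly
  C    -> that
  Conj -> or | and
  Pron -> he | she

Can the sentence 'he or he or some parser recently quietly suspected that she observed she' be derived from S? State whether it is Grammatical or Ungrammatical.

[S [NP [NP [Pron he]] [Conj or] [NP [NP [Pron he]] [Conj or] [NP [Det some] [N parser]]]] [VP [AdvP [Adv recently]] [VP [AdvP [Adv quietly]] [VP [V suspected] [CP [C that] [S [NP [Pron she]] [VP [V observed] [NP [Pron she]]]]]]]]]
The bracketing above is licensed at every node by one of the given productions, with S at the root.

Grammatical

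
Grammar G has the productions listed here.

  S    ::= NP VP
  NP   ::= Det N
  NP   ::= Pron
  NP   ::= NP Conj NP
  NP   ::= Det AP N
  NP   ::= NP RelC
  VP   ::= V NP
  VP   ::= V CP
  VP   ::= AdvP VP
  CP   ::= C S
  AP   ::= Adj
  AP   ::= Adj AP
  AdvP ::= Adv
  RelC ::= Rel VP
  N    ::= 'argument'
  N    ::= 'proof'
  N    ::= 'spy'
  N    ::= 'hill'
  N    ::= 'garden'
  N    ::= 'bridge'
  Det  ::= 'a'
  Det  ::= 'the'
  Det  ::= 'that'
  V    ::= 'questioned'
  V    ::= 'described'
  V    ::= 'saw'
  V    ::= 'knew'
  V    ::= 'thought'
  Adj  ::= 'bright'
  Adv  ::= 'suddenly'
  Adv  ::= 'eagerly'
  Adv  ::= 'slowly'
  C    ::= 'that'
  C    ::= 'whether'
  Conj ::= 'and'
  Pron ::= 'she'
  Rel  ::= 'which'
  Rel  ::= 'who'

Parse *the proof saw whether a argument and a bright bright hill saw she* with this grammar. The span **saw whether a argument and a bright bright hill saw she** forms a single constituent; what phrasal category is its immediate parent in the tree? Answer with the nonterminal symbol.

[S [NP [Det the] [N proof]] [VP [V saw] [CP [C whether] [S [NP [NP [Det a] [N argument]] [Conj and] [NP [Det a] [AP [Adj bright] [AP [Adj bright]]] [N hill]]] [VP [V saw] [NP [Pron she]]]]]]]
The span 'saw whether a argument and a bright bright hill saw she' is the VP node built by VP → V CP.
Its mother is the S built by S → NP VP.

S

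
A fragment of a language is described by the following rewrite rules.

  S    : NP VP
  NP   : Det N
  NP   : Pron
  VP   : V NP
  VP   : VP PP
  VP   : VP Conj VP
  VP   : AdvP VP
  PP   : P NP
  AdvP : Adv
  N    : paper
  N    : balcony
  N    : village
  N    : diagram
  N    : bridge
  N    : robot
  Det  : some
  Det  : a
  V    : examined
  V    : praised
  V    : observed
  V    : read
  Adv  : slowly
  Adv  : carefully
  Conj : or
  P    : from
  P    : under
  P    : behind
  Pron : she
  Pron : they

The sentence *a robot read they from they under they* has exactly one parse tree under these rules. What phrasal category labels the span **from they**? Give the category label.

PP

S
  NP
    Det: a
    N: robot
  VP
    VP
      VP
        V: read
        NP
          Pron: they
      PP
        P: from
        NP
          Pron: they
    PP
      P: under
      NP
        Pron: they
The span 'from they' is the PP node built by PP → P NP.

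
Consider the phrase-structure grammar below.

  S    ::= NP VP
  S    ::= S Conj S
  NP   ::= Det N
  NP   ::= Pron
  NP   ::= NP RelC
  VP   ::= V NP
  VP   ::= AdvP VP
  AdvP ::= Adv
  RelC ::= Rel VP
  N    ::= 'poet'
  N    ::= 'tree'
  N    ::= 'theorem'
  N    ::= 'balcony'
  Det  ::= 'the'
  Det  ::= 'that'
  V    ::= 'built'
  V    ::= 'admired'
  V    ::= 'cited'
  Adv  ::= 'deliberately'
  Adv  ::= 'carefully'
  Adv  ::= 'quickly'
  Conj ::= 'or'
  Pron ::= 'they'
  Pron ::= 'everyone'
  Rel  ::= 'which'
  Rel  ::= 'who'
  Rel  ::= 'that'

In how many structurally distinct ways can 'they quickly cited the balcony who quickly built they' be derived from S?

1

[S [NP [Pron they]] [VP [AdvP [Adv quickly]] [VP [V cited] [NP [NP [Det the] [N balcony]] [RelC [Rel who] [VP [AdvP [Adv quickly]] [VP [V built] [NP [Pron they]]]]]]]]]
No rule offers an alternative attachment or grouping for any span, so this is the only derivation.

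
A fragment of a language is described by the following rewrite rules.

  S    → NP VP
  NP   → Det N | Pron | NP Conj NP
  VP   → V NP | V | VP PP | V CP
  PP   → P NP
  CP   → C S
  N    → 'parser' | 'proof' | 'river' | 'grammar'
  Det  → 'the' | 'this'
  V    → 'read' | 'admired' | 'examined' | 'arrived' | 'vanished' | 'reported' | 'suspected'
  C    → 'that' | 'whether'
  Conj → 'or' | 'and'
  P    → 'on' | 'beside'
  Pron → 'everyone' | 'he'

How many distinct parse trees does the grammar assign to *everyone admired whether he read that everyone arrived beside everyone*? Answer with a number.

3

Two of the 3 distinct bracketings:
[S [NP [Pron everyone]] [VP [VP [V admired] [CP [C whether] [S [NP [Pron he]] [VP [V read] [CP [C that] [S [NP [Pron everyone]] [VP [V arrived]]]]]]]] [PP [P beside] [NP [Pron everyone]]]]]
[S [NP [Pron everyone]] [VP [V admired] [CP [C whether] [S [NP [Pron he]] [VP [VP [V read] [CP [C that] [S [NP [Pron everyone]] [VP [V arrived]]]]] [PP [P beside] [NP [Pron everyone]]]]]]]]
The trees differ in how a recursive rule is bracketed over the same span.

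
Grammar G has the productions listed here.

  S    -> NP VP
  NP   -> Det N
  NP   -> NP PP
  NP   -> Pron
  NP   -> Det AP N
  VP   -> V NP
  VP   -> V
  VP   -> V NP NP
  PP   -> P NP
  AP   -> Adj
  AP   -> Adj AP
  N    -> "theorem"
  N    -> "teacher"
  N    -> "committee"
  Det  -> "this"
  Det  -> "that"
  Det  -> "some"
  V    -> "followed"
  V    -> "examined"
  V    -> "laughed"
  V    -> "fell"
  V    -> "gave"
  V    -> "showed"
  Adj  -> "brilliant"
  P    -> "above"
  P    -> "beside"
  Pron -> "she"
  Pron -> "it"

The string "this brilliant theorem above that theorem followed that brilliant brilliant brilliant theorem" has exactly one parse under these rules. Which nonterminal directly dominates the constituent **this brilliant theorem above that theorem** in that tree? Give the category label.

S

S
  NP
    NP
      Det: this
      AP
        Adj: brilliant
      N: theorem
    PP
      P: above
      NP
        Det: that
        N: theorem
  VP
    V: followed
    NP
      Det: that
      AP
        Adj: brilliant
        AP
          Adj: brilliant
          AP
            Adj: brilliant
      N: theorem
The span 'this brilliant theorem above that theorem' is the NP node built by NP → NP PP.
Its mother is the S built by S → NP VP.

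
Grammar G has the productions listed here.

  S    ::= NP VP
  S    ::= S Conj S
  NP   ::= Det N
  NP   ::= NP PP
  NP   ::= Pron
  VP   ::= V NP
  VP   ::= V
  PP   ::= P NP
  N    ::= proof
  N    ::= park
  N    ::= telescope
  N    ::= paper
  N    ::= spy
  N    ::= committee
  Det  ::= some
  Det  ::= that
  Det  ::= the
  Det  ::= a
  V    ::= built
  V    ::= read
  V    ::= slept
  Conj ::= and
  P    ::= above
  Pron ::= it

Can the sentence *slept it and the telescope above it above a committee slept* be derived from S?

Ungrammatical

For S → NP VP, no prefix of the string parses as an NP. The alternative S rule S → S Conj S likewise has no satisfying split.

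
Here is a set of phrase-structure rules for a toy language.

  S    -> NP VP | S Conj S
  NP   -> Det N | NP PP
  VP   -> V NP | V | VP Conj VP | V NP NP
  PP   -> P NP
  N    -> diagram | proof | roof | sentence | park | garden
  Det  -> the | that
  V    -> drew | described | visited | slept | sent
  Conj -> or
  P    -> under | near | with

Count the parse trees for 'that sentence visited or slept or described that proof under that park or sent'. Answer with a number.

5

Two of the 5 distinct bracketings:
[S [NP [Det that] [N sentence]] [VP [VP [V visited]] [Conj or] [VP [VP [V slept]] [Conj or] [VP [VP [V described] [NP [NP [Det that] [N proof]] [PP [P under] [NP [Det that] [N park]]]]] [Conj or] [VP [V sent]]]]]]
[S [NP [Det that] [N sentence]] [VP [VP [V visited]] [Conj or] [VP [VP [VP [V slept]] [Conj or] [VP [V described] [NP [NP [Det that] [N proof]] [PP [P under] [NP [Det that] [N park]]]]]] [Conj or] [VP [V sent]]]]]
The trees differ in how a recursive rule is bracketed over the same span.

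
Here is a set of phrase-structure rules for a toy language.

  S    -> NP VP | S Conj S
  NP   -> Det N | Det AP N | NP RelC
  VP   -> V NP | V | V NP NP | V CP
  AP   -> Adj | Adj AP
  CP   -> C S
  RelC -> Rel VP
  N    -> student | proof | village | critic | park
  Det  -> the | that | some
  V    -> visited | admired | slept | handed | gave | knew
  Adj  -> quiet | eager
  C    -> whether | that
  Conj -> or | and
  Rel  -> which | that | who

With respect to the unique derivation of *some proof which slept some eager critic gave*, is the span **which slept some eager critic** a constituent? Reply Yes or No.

[S [NP [NP [Det some] [N proof]] [RelC [Rel which] [VP [V slept] [NP [Det some] [AP [Adj eager]] [N critic]]]]] [VP [V gave]]]
The words 'which slept some eager critic' are exhaustively dominated by a single RelC node (built by RelC → Rel VP), so they form a constituent.

Yes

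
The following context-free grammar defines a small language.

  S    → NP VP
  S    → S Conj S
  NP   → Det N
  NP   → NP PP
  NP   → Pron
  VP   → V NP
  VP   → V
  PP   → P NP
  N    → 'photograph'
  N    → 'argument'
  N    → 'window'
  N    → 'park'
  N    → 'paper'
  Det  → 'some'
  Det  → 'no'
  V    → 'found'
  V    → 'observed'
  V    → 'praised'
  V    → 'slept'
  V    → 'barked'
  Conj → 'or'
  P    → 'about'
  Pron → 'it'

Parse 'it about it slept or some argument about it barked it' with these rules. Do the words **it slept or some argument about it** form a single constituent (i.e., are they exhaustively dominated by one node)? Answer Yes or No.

[S [S [NP [NP [Pron it]] [PP [P about] [NP [Pron it]]]] [VP [V slept]]] [Conj or] [S [NP [NP [Det some] [N argument]] [PP [P about] [NP [Pron it]]]] [VP [V barked] [NP [Pron it]]]]]
The smallest constituent containing 'it slept or some argument about it' is the S spanning 'it about it slept or some argument about it barked it'; no single node in the tree dominates exactly the given words.

No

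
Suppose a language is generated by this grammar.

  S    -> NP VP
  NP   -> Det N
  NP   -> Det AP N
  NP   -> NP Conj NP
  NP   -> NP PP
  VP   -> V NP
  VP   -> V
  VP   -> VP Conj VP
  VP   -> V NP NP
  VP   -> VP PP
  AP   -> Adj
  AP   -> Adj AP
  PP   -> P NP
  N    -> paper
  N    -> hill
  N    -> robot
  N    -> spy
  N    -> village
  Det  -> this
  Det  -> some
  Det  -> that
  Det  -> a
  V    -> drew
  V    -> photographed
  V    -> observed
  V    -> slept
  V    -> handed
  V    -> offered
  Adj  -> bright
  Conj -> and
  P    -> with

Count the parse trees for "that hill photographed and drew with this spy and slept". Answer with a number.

3

Two of the 3 distinct bracketings:
[S [NP [Det that] [N hill]] [VP [VP [V photographed]] [Conj and] [VP [VP [VP [V drew]] [PP [P with] [NP [Det this] [N spy]]]] [Conj and] [VP [V slept]]]]]
[S [NP [Det that] [N hill]] [VP [VP [VP [V photographed]] [Conj and] [VP [VP [V drew]] [PP [P with] [NP [Det this] [N spy]]]]] [Conj and] [VP [V slept]]]]
The trees differ in how a recursive rule is bracketed over the same span.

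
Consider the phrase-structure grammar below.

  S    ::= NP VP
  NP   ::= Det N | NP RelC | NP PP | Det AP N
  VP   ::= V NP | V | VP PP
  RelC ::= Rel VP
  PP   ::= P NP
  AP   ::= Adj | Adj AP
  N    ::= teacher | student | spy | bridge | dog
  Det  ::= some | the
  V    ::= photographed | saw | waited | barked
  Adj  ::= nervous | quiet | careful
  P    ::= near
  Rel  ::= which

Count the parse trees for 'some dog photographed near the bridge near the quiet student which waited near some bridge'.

10

Two of the 10 distinct bracketings:
[S [NP [Det some] [N dog]] [VP [VP [V photographed]] [PP [P near] [NP [NP [NP [Det the] [N bridge]] [PP [P near] [NP [Det the] [AP [Adj quiet]] [N student]]]] [RelC [Rel which] [VP [VP [V waited]] [PP [P near] [NP [Det some] [N bridge]]]]]]]]]
[S [NP [Det some] [N dog]] [VP [VP [V photographed]] [PP [P near] [NP [NP [Det the] [N bridge]] [PP [P near] [NP [NP [Det the] [AP [Adj quiet]] [N student]] [RelC [Rel which] [VP [VP [V waited]] [PP [P near] [NP [Det some] [N bridge]]]]]]]]]]]
The trees differ in how a recursive rule is bracketed over the same span.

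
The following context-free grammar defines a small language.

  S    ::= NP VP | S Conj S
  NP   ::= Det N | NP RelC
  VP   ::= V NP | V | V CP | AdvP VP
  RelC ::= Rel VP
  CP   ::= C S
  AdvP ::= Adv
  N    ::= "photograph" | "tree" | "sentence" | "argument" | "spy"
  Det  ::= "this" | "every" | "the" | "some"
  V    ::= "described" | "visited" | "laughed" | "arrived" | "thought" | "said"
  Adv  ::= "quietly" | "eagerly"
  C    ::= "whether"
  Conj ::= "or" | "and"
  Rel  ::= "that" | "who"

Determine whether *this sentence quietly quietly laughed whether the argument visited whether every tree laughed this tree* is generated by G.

Grammatical

S
  NP
    Det: this
    N: sentence
  VP
    AdvP
      Adv: quietly
    VP
      AdvP
        Adv: quietly
      VP
        V: laughed
        CP
          C: whether
          S
            NP
              Det: the
              N: argument
            VP
              V: visited
              CP
                C: whether
                S
                  NP
                    Det: every
                    N: tree
                  VP
                    V: laughed
                    NP
                      Det: this
                      N: tree
The bracketing above is licensed at every node by one of the given productions, with S at the root.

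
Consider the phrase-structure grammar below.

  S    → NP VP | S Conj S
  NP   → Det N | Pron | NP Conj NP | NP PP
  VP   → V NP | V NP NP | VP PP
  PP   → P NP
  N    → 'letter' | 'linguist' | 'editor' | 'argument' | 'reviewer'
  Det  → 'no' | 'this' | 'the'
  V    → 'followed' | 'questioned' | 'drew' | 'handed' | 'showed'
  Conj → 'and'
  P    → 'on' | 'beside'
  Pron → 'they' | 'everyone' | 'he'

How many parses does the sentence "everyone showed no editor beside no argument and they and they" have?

Two of the 7 distinct bracketings:
[S [NP [Pron everyone]] [VP [V showed] [NP [NP [NP [Det no] [N editor]] [PP [P beside] [NP [Det no] [N argument]]]] [Conj and] [NP [NP [Pron they]] [Conj and] [NP [Pron they]]]]]]
[S [NP [Pron everyone]] [VP [V showed] [NP [NP [NP [NP [Det no] [N editor]] [PP [P beside] [NP [Det no] [N argument]]]] [Conj and] [NP [Pron they]]] [Conj and] [NP [Pron they]]]]]
The trees differ in how a recursive rule is bracketed over the same span.

7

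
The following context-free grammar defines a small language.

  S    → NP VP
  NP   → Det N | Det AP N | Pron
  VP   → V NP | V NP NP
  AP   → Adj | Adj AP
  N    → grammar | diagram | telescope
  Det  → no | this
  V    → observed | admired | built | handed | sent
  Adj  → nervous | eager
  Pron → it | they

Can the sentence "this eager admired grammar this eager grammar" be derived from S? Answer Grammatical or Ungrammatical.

An Adj word can never sit immediately before a V word in any string this grammar generates, so the substring 'eager admired' rules out a derivation.

Ungrammatical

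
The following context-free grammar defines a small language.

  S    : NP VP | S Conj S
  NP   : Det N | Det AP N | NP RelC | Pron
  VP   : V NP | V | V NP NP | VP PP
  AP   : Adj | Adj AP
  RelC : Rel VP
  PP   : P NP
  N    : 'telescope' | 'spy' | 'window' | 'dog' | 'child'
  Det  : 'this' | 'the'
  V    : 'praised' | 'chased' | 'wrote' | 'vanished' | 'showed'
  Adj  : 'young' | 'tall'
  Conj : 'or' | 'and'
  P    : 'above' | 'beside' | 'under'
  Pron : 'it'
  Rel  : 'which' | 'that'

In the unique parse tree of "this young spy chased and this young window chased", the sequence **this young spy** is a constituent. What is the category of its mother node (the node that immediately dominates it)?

S

[S [S [NP [Det this] [AP [Adj young]] [N spy]] [VP [V chased]]] [Conj and] [S [NP [Det this] [AP [Adj young]] [N window]] [VP [V chased]]]]
The span 'this young spy' is the NP node built by NP → Det AP N.
Its mother is the S built by S → NP VP.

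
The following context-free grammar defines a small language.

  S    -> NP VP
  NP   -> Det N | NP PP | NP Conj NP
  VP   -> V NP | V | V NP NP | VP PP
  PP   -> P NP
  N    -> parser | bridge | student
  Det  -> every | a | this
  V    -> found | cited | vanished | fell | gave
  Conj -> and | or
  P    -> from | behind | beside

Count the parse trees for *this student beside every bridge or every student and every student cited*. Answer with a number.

Two of the 5 distinct bracketings:
[S [NP [NP [Det this] [N student]] [PP [P beside] [NP [NP [Det every] [N bridge]] [Conj or] [NP [NP [Det every] [N student]] [Conj and] [NP [Det every] [N student]]]]]] [VP [V cited]]]
[S [NP [NP [Det this] [N student]] [PP [P beside] [NP [NP [NP [Det every] [N bridge]] [Conj or] [NP [Det every] [N student]]] [Conj and] [NP [Det every] [N student]]]]] [VP [V cited]]]
The trees differ in how a recursive rule is bracketed over the same span.

5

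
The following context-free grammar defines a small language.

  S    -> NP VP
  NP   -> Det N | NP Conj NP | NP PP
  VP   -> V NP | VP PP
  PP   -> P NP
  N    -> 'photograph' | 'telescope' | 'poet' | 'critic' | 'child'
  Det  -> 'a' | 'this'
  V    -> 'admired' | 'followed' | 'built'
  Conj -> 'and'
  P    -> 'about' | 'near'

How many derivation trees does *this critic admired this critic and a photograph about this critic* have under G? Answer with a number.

3

Two of the 3 distinct bracketings:
[S [NP [Det this] [N critic]] [VP [V admired] [NP [NP [Det this] [N critic]] [Conj and] [NP [NP [Det a] [N photograph]] [PP [P about] [NP [Det this] [N critic]]]]]]]
[S [NP [Det this] [N critic]] [VP [V admired] [NP [NP [NP [Det this] [N critic]] [Conj and] [NP [Det a] [N photograph]]] [PP [P about] [NP [Det this] [N critic]]]]]]
The trees differ in how a recursive rule is bracketed over the same span.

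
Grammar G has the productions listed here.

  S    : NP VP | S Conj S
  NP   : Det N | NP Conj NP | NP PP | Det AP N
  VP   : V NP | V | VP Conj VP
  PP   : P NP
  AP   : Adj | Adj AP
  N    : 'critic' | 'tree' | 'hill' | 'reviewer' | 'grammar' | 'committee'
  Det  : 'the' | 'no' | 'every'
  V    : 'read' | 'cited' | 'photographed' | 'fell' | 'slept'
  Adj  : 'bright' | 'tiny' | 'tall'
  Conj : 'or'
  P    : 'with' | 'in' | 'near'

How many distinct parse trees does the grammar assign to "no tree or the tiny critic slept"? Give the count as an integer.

1

[S [NP [NP [Det no] [N tree]] [Conj or] [NP [Det the] [AP [Adj tiny]] [N critic]]] [VP [V slept]]]
No rule offers an alternative attachment or grouping for any span, so this is the only derivation.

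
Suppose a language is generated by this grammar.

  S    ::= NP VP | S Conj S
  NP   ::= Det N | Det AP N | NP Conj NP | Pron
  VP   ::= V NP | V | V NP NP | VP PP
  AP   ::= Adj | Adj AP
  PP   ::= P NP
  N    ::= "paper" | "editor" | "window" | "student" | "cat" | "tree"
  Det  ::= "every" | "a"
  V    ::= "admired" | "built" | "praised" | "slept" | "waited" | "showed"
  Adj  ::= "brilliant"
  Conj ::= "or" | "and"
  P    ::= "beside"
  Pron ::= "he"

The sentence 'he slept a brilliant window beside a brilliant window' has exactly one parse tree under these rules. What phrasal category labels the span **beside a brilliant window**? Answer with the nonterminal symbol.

S
  NP
    Pron: he
  VP
    VP
      V: slept
      NP
        Det: a
        AP
          Adj: brilliant
        N: window
    PP
      P: beside
      NP
        Det: a
        AP
          Adj: brilliant
        N: window
The span 'beside a brilliant window' is the PP node built by PP → P NP.

PP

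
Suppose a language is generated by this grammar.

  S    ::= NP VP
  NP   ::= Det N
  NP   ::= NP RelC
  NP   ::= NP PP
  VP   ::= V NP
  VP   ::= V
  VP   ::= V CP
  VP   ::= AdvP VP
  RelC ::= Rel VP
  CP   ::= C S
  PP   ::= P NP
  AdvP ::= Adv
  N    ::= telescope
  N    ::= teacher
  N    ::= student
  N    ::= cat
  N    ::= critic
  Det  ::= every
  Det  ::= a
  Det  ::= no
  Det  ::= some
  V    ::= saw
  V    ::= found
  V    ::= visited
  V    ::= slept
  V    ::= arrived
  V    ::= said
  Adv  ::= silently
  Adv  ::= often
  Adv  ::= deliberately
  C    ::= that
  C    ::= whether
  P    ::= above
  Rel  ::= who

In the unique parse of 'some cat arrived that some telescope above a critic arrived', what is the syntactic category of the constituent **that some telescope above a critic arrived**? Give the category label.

S
  NP
    Det: some
    N: cat
  VP
    V: arrived
    CP
      C: that
      S
        NP
          NP
            Det: some
            N: telescope
          PP
            P: above
            NP
              Det: a
              N: critic
        VP
          V: arrived
The span 'that some telescope above a critic arrived' is the CP node built by CP → C S.

CP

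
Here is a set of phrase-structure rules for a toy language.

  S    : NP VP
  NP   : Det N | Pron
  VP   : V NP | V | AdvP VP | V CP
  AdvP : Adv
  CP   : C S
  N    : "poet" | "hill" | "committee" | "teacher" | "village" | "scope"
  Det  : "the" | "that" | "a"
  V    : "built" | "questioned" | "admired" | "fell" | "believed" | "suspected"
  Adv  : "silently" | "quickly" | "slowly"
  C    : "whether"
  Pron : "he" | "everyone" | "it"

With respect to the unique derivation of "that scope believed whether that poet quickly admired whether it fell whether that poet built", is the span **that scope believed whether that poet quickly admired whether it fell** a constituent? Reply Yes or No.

[S [NP [Det that] [N scope]] [VP [V believed] [CP [C whether] [S [NP [Det that] [N poet]] [VP [AdvP [Adv quickly]] [VP [V admired] [CP [C whether] [S [NP [Pron it]] [VP [V fell] [CP [C whether] [S [NP [Det that] [N poet]] [VP [V built]]]]]]]]]]]]]
The smallest constituent containing 'that scope believed whether that poet quickly admired whether it fell' is the S spanning 'that scope believed whether that poet quickly admired whether it fell whether that poet built'; no single node in the tree dominates exactly the given words.

No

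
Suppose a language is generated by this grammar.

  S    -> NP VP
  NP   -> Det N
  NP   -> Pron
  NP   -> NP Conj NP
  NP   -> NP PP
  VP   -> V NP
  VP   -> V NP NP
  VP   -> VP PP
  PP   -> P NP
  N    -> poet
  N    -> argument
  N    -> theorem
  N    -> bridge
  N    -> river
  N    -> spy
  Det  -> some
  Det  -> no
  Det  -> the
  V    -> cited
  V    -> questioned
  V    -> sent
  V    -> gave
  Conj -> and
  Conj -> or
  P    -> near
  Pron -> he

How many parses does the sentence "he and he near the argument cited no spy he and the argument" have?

The two bracketings:
[S [NP [NP [Pron he]] [Conj and] [NP [NP [Pron he]] [PP [P near] [NP [Det the] [N argument]]]]] [VP [V cited] [NP [Det no] [N spy]] [NP [NP [Pron he]] [Conj and] [NP [Det the] [N argument]]]]]
[S [NP [NP [NP [Pron he]] [Conj and] [NP [Pron he]]] [PP [P near] [NP [Det the] [N argument]]]] [VP [V cited] [NP [Det no] [N spy]] [NP [NP [Pron he]] [Conj and] [NP [Det the] [N argument]]]]]
The trees differ in how a recursive rule is bracketed over the same span.

2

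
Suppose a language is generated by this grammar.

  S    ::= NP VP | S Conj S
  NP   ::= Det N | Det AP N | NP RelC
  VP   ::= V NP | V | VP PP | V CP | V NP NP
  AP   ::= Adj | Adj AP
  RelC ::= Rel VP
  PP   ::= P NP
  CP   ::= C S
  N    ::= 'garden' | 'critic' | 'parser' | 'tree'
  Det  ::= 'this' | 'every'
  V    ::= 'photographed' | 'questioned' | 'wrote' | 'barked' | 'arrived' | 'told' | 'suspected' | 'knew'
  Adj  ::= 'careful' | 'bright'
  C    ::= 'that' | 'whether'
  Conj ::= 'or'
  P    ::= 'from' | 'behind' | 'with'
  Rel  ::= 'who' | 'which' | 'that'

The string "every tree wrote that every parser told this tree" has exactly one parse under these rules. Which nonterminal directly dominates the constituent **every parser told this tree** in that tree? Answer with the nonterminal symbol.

CP

S
  NP
    Det: every
    N: tree
  VP
    V: wrote
    CP
      C: that
      S
        NP
          Det: every
          N: parser
        VP
          V: told
          NP
            Det: this
            N: tree
The span 'every parser told this tree' is the S node built by S → NP VP.
Its mother is the CP built by CP → C S.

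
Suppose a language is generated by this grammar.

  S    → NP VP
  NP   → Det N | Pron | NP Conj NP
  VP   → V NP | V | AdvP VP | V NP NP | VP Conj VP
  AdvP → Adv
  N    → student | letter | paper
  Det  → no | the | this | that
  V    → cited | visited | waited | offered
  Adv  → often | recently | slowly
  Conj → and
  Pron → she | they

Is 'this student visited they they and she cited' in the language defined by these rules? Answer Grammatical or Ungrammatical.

Ungrammatical

For S → NP VP, the only prefix that parses as NP is 'this student', but the remainder 'visited they they and she cited' is not a VP under these rules.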